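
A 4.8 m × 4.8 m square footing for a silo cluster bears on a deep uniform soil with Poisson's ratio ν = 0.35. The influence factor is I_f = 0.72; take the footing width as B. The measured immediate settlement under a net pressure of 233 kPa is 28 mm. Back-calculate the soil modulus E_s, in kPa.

E_s ≈ 25200 kPa

S_e = q·B·(1−ν²)/E_s · I_f  ⇒  E_s = q·B·(1−ν²)·I_f / S_e.
E_s = 233 × 4.8 × 0.8775 × 0.72 / 0.028 = 25240 kPa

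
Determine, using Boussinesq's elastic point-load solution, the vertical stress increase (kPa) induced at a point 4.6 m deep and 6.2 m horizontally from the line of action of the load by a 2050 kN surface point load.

Boussinesq vertical stress below a point load on an elastic half-space:
Δσ_z = 3P/(2πz²) · [1 + (r/z)²]^(−5/2)
r/z = 6.2/4.6 = 1.3478; [1+(r/z)²]^(−5/2) = 0.075106.
Δσ_z = 3×2050/(2π×4.6²) × 0.075106 = 46.257 × 0.075106 = 3.474 kPa

Δσ_z ≈ 3.47 kPa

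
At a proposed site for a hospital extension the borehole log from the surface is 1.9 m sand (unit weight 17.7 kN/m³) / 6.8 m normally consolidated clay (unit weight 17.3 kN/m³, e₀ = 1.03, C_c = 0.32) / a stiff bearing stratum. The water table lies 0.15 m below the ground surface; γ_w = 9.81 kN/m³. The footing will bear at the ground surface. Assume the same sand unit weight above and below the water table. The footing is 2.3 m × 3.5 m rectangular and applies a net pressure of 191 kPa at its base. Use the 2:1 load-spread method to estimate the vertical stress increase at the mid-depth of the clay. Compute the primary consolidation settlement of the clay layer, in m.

Mid-depth of clay below the ground surface: z = 1.9 + 6.8/2 = 5.3 m.
Total vertical stress at mid-clay: σ_v = 17.7×1.9 + 17.3×3.4 = 92.45 kPa.
Pore pressure: u = 9.81×(5.3 − 0.15) = 50.522 kPa.
Initial effective stress: σ'_0 = σ_v − u = 92.45 − 50.522 = 41.928 kPa.
Stress increase at mid-clay by the 2:1 spreading method:
Δσ = qBL/((B+z)(L+z)) = 191×2.3×3.5/((2.3+5.3)(3.5+5.3)) = 22.99 kPa
Final effective stress: σ'_f = σ'_0 + Δσ = 41.928 + 22.99 = 64.918 kPa.
Normally consolidated clay, so the full stress increment lies on the virgin compression line:
S_c = C_c·H/(1+e₀)·log₁₀(σ'_f/σ'_0) = 0.32×6.8/(1+1.03)×log₁₀(64.918/41.928)
    = 1.0719 × 0.18986 = 0.2035 m

S_c ≈ 0.204 m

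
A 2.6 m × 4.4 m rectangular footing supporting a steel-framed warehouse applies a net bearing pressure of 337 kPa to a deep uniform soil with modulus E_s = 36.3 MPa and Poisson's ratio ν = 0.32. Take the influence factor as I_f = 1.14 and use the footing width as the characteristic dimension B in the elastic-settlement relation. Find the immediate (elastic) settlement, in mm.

S_e ≈ 24.7 mm

Immediate (elastic) settlement: S_e = q·B·(1−ν²)/E_s · I_f.
E_s = 36.3 MPa = 36300 kPa.
S_e = 337 × 2.6 × (1 − 0.32²) / 36300 × 1.14
    = 337 × 2.6 × 0.8976 / 36300 × 1.14
    = 0.0247 m = 24.7 mm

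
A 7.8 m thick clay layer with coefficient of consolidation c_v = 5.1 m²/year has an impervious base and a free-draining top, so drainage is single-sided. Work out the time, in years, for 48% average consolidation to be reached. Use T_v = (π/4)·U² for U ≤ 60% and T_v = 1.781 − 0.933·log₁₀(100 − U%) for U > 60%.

t ≈ 2.16 years

Drainage path length: H_d = H = 7.8 m (single drainage).
U ≤ 60%: T_v = (π/4)·U² = (π/4)×0.48² = 0.18096.
t = T_v·H_d²/c_v = 0.18096×7.8²/5.1 = 2.159 years.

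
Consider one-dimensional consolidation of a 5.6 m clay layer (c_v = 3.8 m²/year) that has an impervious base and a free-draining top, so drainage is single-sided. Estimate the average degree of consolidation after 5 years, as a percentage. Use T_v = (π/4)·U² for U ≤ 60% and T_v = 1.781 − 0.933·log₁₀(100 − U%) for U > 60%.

Drainage path length: H_d = H = 5.6 m (single drainage).
T_v = c_v·t/H_d² = 3.8×5/5.6² = 0.60587.
T_v = 0.60587 corresponds to the U > 60% branch:
U = 1 − 10^((1.781 − T_v)/0.933)/100 = 0.8182

U ≈ 81.8 %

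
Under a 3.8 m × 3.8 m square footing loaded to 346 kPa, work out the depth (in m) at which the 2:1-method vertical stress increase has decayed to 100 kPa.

z ≈ 3.27 m

2:1 spreading — at depth z the loaded area has grown by z in each plan dimension:
qB²/(B+z)² = Δσ_z ⇒ z = B(√(q/Δσ_z) − 1) = 3.8×(√(346/100) − 1) = 3.268 m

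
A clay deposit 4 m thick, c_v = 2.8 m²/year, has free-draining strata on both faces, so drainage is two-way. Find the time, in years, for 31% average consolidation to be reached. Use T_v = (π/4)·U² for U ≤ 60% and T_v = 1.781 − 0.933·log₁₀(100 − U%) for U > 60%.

t ≈ 0.108 years

Drainage path length: H_d = H/2 = 2 m (double drainage).
U ≤ 60%: T_v = (π/4)·U² = (π/4)×0.31² = 0.075477.
t = T_v·H_d²/c_v = 0.075477×2²/2.8 = 0.1078 years.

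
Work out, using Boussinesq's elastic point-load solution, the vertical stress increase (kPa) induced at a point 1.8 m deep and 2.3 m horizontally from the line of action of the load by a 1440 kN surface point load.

Boussinesq vertical stress below a point load on an elastic half-space:
Δσ_z = 3P/(2πz²) · [1 + (r/z)²]^(−5/2)
r/z = 2.3/1.8 = 1.2778; [1+(r/z)²]^(−5/2) = 0.088918.
Δσ_z = 3×1440/(2π×1.8²) × 0.088918 = 212.21 × 0.088918 = 18.87 kPa

Δσ_z ≈ 18.9 kPa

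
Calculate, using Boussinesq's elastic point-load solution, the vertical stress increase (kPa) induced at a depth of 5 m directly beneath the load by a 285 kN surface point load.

Δσ_z ≈ 5.44 kPa

Boussinesq vertical stress below a point load on an elastic half-space:
Δσ_z = 3P/(2πz²) · [1 + (r/z)²]^(−5/2)
r/z = 0/5 = 0; [1+(r/z)²]^(−5/2) = 1.
Δσ_z = 3×285/(2π×5²) × 1 = 5.4431 × 1 = 5.443 kPa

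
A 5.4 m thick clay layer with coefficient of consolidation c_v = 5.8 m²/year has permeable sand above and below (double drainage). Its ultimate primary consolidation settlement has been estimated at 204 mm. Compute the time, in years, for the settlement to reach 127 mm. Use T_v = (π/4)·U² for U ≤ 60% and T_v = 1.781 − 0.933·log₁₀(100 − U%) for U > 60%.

t ≈ 0.389 years

Drainage path length: H_d = H/2 = 2.7 m (double drainage).
U = S(t)/S_ult = 127/204 = 0.6225.
U > 60%: T_v = 1.781 − 0.933·log₁₀(100 − 62.255) = 0.30979.
t = T_v·H_d²/c_v = 0.30979×2.7²/5.8 = 0.3894 years.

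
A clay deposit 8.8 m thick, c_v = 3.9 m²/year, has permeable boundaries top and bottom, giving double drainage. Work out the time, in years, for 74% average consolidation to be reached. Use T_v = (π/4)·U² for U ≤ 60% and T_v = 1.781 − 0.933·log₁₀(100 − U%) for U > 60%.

Drainage path length: H_d = H/2 = 4.4 m (double drainage).
U > 60%: T_v = 1.781 − 0.933·log₁₀(100 − 74) = 0.46083.
t = T_v·H_d²/c_v = 0.46083×4.4²/3.9 = 2.288 years.

t ≈ 2.29 years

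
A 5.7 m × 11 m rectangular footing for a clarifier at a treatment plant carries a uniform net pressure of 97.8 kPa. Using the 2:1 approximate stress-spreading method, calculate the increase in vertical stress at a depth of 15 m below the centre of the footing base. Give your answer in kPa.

Δσ_z ≈ 11.4 kPa

By the 2:1 method the load spreads at 1 horizontal : 2 vertical, so at depth z the loaded area has grown by z in each plan dimension:
Δσ = qBL/((B+z)(L+z)) = 97.8×5.7×11/((5.7+15)(11+15)) = 11.394 kPa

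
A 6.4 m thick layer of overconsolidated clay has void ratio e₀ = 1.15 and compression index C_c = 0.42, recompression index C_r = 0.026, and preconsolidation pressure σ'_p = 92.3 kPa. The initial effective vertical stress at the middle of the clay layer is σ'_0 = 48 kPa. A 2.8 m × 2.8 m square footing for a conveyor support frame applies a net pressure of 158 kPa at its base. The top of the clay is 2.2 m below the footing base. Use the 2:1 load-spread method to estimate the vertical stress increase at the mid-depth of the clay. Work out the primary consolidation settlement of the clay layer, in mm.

S_c ≈ 10.9 mm

Mid-depth of clay below the footing base: z = 2.2 + 6.4/2 = 5.4 m.
Stress increase at mid-clay by the 2:1 spreading method:
Δσ = qBL/((B+z)(L+z)) = 158×2.8×2.8/((2.8+5.4)(2.8+5.4)) = 18.422 kPa
Final effective stress: σ'_f = 48 + 18.422 = 66.422 kPa.
σ'_f = 66.422 ≤ σ'_p = 92.3 kPa, so the clay remains overconsolidated and only the recompression index applies:
S_c = C_r·H/(1+e₀)·log₁₀(σ'_f/σ'_0) = 0.026×6.4/2.15×log₁₀(66.422/48)
    = 0.077394 × 0.14107 = 0.01092 m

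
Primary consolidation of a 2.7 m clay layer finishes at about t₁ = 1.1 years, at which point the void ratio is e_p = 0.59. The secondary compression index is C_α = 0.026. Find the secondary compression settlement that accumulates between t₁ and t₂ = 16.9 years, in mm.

S_s ≈ 52.4 mm

Secondary compression: S_s = C_α·H/(1+e_p)·log₁₀(t₂/t₁)
S_s = 0.026×2.7/(1+0.59)×log₁₀(16.9/1.1)
    = 0.04415 × 1.186 = 0.05238 m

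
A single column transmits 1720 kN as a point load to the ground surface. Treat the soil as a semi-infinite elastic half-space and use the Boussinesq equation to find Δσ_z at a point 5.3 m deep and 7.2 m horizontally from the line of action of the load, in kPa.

Δσ_z ≈ 2.14 kPa

Boussinesq vertical stress below a point load on an elastic half-space:
Δσ_z = 3P/(2πz²) · [1 + (r/z)²]^(−5/2)
r/z = 7.2/5.3 = 1.3585; [1+(r/z)²]^(−5/2) = 0.073216.
Δσ_z = 3×1720/(2π×5.3²) × 0.073216 = 29.236 × 0.073216 = 2.141 kPa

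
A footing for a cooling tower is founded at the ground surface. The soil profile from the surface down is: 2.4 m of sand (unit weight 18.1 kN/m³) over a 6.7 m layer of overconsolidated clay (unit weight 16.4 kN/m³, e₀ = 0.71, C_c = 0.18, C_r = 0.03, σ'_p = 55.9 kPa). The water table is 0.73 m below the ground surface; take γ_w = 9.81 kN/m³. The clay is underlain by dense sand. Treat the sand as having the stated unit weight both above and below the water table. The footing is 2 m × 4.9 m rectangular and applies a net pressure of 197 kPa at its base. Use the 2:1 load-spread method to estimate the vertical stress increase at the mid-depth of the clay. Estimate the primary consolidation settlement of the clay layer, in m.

Mid-depth of clay below the ground surface: z = 2.4 + 6.7/2 = 5.75 m.
Total vertical stress at mid-clay: σ_v = 18.1×2.4 + 16.4×3.35 = 98.38 kPa.
Pore pressure: u = 9.81×(5.75 − 0.73) = 49.246 kPa.
Initial effective stress: σ'_0 = σ_v − u = 98.38 − 49.246 = 49.134 kPa.
Stress increase at mid-clay by the 2:1 spreading method:
Δσ = qBL/((B+z)(L+z)) = 197×2×4.9/((2+5.75)(4.9+5.75)) = 23.391 kPa
Final effective stress: σ'_f = 49.134 + 23.391 = 72.525 kPa.
σ'_f = 72.525 > σ'_p = 55.9 kPa, so the stress path crosses the preconsolidation pressure — recompression up to σ'_p, then virgin compression beyond:
S_c = H/(1+e₀)·[C_r·log₁₀(σ'_p/σ'_0) + C_c·log₁₀(σ'_f/σ'_p)]
    = 6.7/1.71 × [0.03×log₁₀(55.9/49.134) + 0.18×log₁₀(72.525/55.9)]
    = 3.9181 × [0.0016809 + 0.020354] = 0.08633 m

S_c ≈ 0.0863 m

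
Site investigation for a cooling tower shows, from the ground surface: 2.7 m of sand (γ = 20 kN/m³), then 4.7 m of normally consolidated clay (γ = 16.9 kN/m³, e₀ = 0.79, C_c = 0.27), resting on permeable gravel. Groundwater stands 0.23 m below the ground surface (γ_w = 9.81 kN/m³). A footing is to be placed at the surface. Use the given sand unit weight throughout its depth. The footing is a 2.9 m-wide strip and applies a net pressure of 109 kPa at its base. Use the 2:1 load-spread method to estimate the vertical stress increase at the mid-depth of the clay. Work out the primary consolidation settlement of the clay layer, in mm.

S_c ≈ 190 mm

Mid-depth of clay below the ground surface: z = 2.7 + 4.7/2 = 5.05 m.
Total vertical stress at mid-clay: σ_v = 20×2.7 + 16.9×2.35 = 93.715 kPa.
Pore pressure: u = 9.81×(5.05 − 0.23) = 47.284 kPa.
Initial effective stress: σ'_0 = σ_v − u = 93.715 − 47.284 = 46.431 kPa.
Stress increase at mid-clay by the 2:1 spreading method:
Δσ = qB/(B+z) = 109×2.9/(2.9+5.05) = 39.761 kPa
Final effective stress: σ'_f = σ'_0 + Δσ = 46.431 + 39.761 = 86.192 kPa.
Normally consolidated clay, so the full stress increment lies on the virgin compression line:
S_c = C_c·H/(1+e₀)·log₁₀(σ'_f/σ'_0) = 0.27×4.7/(1+0.79)×log₁₀(86.192/46.431)
    = 0.70894 × 0.26866 = 0.1905 m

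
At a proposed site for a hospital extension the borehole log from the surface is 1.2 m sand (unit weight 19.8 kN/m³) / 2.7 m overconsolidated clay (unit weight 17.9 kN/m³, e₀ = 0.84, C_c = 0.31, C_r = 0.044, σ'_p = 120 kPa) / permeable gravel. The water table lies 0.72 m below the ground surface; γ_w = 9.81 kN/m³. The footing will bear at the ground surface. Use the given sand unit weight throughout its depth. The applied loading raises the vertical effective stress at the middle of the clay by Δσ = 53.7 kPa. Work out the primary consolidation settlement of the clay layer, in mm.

Mid-depth of clay below the ground surface: z = 1.2 + 2.7/2 = 2.55 m.
Total vertical stress at mid-clay: σ_v = 19.8×1.2 + 17.9×1.35 = 47.925 kPa.
Pore pressure: u = 9.81×(2.55 − 0.72) = 17.952 kPa.
Initial effective stress: σ'_0 = σ_v − u = 47.925 − 17.952 = 29.973 kPa.
Final effective stress: σ'_f = 29.973 + 53.7 = 83.673 kPa.
σ'_f = 83.673 ≤ σ'_p = 120 kPa, so the clay remains overconsolidated and only the recompression index applies:
S_c = C_r·H/(1+e₀)·log₁₀(σ'_f/σ'_0) = 0.044×2.7/1.84×log₁₀(83.673/29.973)
    = 0.064566 × 0.44586 = 0.02879 m

S_c ≈ 28.8 mm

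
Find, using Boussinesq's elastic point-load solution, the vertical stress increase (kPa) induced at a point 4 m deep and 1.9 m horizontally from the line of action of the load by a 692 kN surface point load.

Boussinesq vertical stress below a point load on an elastic half-space:
Δσ_z = 3P/(2πz²) · [1 + (r/z)²]^(−5/2)
r/z = 1.9/4 = 0.475; [1+(r/z)²]^(−5/2) = 0.60132.
Δσ_z = 3×692/(2π×4²) × 0.60132 = 20.65 × 0.60132 = 12.42 kPa

Δσ_z ≈ 12.4 kPa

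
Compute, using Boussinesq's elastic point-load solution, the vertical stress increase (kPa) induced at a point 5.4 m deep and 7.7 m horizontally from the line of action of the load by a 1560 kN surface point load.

Δσ_z ≈ 1.59 kPa

Boussinesq vertical stress below a point load on an elastic half-space:
Δσ_z = 3P/(2πz²) · [1 + (r/z)²]^(−5/2)
r/z = 7.7/5.4 = 1.4259; [1+(r/z)²]^(−5/2) = 0.062406.
Δσ_z = 3×1560/(2π×5.4²) × 0.062406 = 25.543 × 0.062406 = 1.594 kPa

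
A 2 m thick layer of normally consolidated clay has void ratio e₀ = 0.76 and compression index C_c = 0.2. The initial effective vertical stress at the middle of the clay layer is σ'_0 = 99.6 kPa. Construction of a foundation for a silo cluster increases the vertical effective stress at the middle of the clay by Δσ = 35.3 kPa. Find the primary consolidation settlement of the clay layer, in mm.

Final effective stress: σ'_f = σ'_0 + Δσ = 99.6 + 35.3 = 134.9 kPa.
Normally consolidated clay, so the full stress increment lies on the virgin compression line:
S_c = C_c·H/(1+e₀)·log₁₀(σ'_f/σ'_0) = 0.2×2/(1+0.76)×log₁₀(134.9/99.6)
    = 0.22727 × 0.13175 = 0.02994 m

S_c ≈ 29.9 mm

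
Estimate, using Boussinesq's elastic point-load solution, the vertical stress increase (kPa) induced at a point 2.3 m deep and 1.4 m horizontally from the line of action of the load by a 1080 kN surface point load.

Δσ_z ≈ 44.3 kPa

Boussinesq vertical stress below a point load on an elastic half-space:
Δσ_z = 3P/(2πz²) · [1 + (r/z)²]^(−5/2)
r/z = 1.4/2.3 = 0.6087; [1+(r/z)²]^(−5/2) = 0.45477.
Δσ_z = 3×1080/(2π×2.3²) × 0.45477 = 97.479 × 0.45477 = 44.33 kPa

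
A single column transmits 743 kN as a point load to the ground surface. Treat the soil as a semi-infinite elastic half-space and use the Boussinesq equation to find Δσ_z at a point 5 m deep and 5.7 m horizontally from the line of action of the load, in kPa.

Δσ_z ≈ 1.77 kPa

Boussinesq vertical stress below a point load on an elastic half-space:
Δσ_z = 3P/(2πz²) · [1 + (r/z)²]^(−5/2)
r/z = 5.7/5 = 1.14; [1+(r/z)²]^(−5/2) = 0.1247.
Δσ_z = 3×743/(2π×5²) × 0.1247 = 14.19 × 0.1247 = 1.769 kPa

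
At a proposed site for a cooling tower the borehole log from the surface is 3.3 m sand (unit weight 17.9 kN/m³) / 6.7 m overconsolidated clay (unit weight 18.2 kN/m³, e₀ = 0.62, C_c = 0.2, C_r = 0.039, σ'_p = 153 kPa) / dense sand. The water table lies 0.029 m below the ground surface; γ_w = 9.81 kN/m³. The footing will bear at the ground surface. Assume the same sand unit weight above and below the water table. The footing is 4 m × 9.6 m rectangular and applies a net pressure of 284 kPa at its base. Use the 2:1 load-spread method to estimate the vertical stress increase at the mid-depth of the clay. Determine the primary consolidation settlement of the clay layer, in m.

S_c ≈ 0.0534 m

Mid-depth of clay below the ground surface: z = 3.3 + 6.7/2 = 6.65 m.
Total vertical stress at mid-clay: σ_v = 17.9×3.3 + 18.2×3.35 = 120.04 kPa.
Pore pressure: u = 9.81×(6.65 − 0.029) = 64.952 kPa.
Initial effective stress: σ'_0 = σ_v − u = 120.04 − 64.952 = 55.088 kPa.
Stress increase at mid-clay by the 2:1 spreading method:
Δσ = qBL/((B+z)(L+z)) = 284×4×9.6/((4+6.65)(9.6+6.65)) = 63.015 kPa
Final effective stress: σ'_f = 55.088 + 63.015 = 118.1 kPa.
σ'_f = 118.1 ≤ σ'_p = 153 kPa, so the clay remains overconsolidated and only the recompression index applies:
S_c = C_r·H/(1+e₀)·log₁₀(σ'_f/σ'_0) = 0.039×6.7/1.62×log₁₀(118.1/55.088)
    = 0.1613 × 0.33119 = 0.05342 m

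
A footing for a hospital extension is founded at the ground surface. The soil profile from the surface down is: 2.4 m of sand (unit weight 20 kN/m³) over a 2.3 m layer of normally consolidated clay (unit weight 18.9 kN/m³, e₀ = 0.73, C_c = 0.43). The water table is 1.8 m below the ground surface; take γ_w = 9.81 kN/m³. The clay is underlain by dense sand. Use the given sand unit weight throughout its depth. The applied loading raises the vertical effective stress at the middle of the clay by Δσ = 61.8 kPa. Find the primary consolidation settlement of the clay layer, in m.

S_c ≈ 0.193 m

Mid-depth of clay below the ground surface: z = 2.4 + 2.3/2 = 3.55 m.
Total vertical stress at mid-clay: σ_v = 20×2.4 + 18.9×1.15 = 69.735 kPa.
Pore pressure: u = 9.81×(3.55 − 1.8) = 17.168 kPa.
Initial effective stress: σ'_0 = σ_v − u = 69.735 − 17.168 = 52.567 kPa.
Final effective stress: σ'_f = σ'_0 + Δσ = 52.567 + 61.8 = 114.37 kPa.
Normally consolidated clay, so the full stress increment lies on the virgin compression line:
S_c = C_c·H/(1+e₀)·log₁₀(σ'_f/σ'_0) = 0.43×2.3/(1+0.73)×log₁₀(114.37/52.567)
    = 0.57168 × 0.3376 = 0.193 m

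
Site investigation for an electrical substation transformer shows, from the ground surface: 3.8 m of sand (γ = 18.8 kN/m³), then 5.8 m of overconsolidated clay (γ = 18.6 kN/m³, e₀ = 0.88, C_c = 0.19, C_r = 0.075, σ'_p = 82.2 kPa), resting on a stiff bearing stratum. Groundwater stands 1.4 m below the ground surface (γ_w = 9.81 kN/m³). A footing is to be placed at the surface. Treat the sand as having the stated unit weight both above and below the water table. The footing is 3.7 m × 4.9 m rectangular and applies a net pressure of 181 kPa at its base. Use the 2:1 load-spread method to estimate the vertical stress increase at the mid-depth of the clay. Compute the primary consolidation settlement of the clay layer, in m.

Mid-depth of clay below the ground surface: z = 3.8 + 5.8/2 = 6.7 m.
Total vertical stress at mid-clay: σ_v = 18.8×3.8 + 18.6×2.9 = 125.38 kPa.
Pore pressure: u = 9.81×(6.7 − 1.4) = 51.993 kPa.
Initial effective stress: σ'_0 = σ_v − u = 125.38 − 51.993 = 73.387 kPa.
Stress increase at mid-clay by the 2:1 spreading method:
Δσ = qBL/((B+z)(L+z)) = 181×3.7×4.9/((3.7+6.7)(4.9+6.7)) = 27.201 kPa
Final effective stress: σ'_f = 73.387 + 27.201 = 100.59 kPa.
σ'_f = 100.59 > σ'_p = 82.2 kPa, so the stress path crosses the preconsolidation pressure — recompression up to σ'_p, then virgin compression beyond:
S_c = H/(1+e₀)·[C_r·log₁₀(σ'_p/σ'_0) + C_c·log₁₀(σ'_f/σ'_p)]
    = 5.8/1.88 × [0.075×log₁₀(82.2/73.387) + 0.19×log₁₀(100.59/82.2)]
    = 3.0851 × [0.003694 + 0.01666] = 0.06279 m

S_c ≈ 0.0628 m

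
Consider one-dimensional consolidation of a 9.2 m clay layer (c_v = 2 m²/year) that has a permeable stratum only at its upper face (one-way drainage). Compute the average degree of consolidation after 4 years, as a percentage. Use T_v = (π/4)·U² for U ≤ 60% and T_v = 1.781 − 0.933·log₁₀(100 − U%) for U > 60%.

U ≈ 34.7 %

Drainage path length: H_d = H = 9.2 m (single drainage).
T_v = c_v·t/H_d² = 2×4/9.2² = 0.094518.
T_v = 0.094518 corresponds to the U ≤ 60% branch:
U = √(4T_v/π) = 0.3469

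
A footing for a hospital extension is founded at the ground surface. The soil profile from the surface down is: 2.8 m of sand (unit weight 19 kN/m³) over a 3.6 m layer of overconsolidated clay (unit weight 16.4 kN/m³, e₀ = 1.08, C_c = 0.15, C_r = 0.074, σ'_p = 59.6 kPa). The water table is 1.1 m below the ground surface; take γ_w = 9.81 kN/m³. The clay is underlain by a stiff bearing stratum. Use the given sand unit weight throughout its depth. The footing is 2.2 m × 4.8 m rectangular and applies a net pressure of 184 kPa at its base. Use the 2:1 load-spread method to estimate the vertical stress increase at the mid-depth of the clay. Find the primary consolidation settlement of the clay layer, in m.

S_c ≈ 0.0431 m

Mid-depth of clay below the ground surface: z = 2.8 + 3.6/2 = 4.6 m.
Total vertical stress at mid-clay: σ_v = 19×2.8 + 16.4×1.8 = 82.72 kPa.
Pore pressure: u = 9.81×(4.6 − 1.1) = 34.335 kPa.
Initial effective stress: σ'_0 = σ_v − u = 82.72 − 34.335 = 48.385 kPa.
Stress increase at mid-clay by the 2:1 spreading method:
Δσ = qBL/((B+z)(L+z)) = 184×2.2×4.8/((2.2+4.6)(4.8+4.6)) = 30.398 kPa
Final effective stress: σ'_f = 48.385 + 30.398 = 78.783 kPa.
σ'_f = 78.783 > σ'_p = 59.6 kPa, so the stress path crosses the preconsolidation pressure — recompression up to σ'_p, then virgin compression beyond:
S_c = H/(1+e₀)·[C_r·log₁₀(σ'_p/σ'_0) + C_c·log₁₀(σ'_f/σ'_p)]
    = 3.6/2.08 × [0.074×log₁₀(59.6/48.385) + 0.15×log₁₀(78.783/59.6)]
    = 1.7308 × [0.0066996 + 0.018178] = 0.04306 m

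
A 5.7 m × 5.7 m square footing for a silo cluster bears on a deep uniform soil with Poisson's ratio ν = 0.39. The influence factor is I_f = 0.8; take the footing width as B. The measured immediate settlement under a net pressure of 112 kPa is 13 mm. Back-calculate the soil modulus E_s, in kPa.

E_s ≈ 33300 kPa

S_e = q·B·(1−ν²)/E_s · I_f  ⇒  E_s = q·B·(1−ν²)·I_f / S_e.
E_s = 112 × 5.7 × 0.8479 × 0.8 / 0.013 = 33310 kPa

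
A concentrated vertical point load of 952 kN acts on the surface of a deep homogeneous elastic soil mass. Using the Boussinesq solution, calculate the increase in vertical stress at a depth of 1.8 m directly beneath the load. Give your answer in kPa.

Δσ_z ≈ 140 kPa

Boussinesq vertical stress below a point load on an elastic half-space:
Δσ_z = 3P/(2πz²) · [1 + (r/z)²]^(−5/2)
r/z = 0/1.8 = 0; [1+(r/z)²]^(−5/2) = 1.
Δσ_z = 3×952/(2π×1.8²) × 1 = 140.29 × 1 = 140.3 kPa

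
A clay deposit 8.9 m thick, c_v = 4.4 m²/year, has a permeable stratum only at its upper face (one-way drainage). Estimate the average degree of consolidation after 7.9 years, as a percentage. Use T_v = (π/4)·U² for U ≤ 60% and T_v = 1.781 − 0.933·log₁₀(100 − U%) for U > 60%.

Drainage path length: H_d = H = 8.9 m (single drainage).
T_v = c_v·t/H_d² = 4.4×7.9/8.9² = 0.43883.
T_v = 0.43883 corresponds to the U > 60% branch:
U = 1 − 10^((1.781 − T_v)/0.933)/100 = 0.7255

U ≈ 72.5 %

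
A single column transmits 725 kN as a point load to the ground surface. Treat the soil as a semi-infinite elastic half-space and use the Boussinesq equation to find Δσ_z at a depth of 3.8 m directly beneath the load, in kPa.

Boussinesq vertical stress below a point load on an elastic half-space:
Δσ_z = 3P/(2πz²) · [1 + (r/z)²]^(−5/2)
r/z = 0/3.8 = 0; [1+(r/z)²]^(−5/2) = 1.
Δσ_z = 3×725/(2π×3.8²) × 1 = 23.972 × 1 = 23.97 kPa

Δσ_z ≈ 24 kPa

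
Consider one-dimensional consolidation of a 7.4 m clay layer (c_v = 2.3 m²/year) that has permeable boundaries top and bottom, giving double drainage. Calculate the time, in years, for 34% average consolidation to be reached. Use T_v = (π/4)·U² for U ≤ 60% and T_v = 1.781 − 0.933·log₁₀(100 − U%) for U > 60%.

t ≈ 0.54 years

Drainage path length: H_d = H/2 = 3.7 m (double drainage).
U ≤ 60%: T_v = (π/4)·U² = (π/4)×0.34² = 0.090792.
t = T_v·H_d²/c_v = 0.090792×3.7²/2.3 = 0.5404 years.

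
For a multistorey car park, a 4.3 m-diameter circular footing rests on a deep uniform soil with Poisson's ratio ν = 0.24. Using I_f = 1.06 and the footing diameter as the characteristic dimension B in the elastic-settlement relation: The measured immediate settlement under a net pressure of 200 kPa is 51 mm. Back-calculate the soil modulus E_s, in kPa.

S_e = q·B·(1−ν²)/E_s · I_f  ⇒  E_s = q·B·(1−ν²)·I_f / S_e.
E_s = 200 × 4.3 × 0.9424 × 1.06 / 0.051 = 16840 kPa

E_s ≈ 16800 kPa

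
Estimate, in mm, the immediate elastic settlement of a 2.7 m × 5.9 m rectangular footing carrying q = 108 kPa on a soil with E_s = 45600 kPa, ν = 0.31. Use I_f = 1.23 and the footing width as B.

S_e ≈ 7.11 mm

Immediate (elastic) settlement: S_e = q·B·(1−ν²)/E_s · I_f.
S_e = 108 × 2.7 × (1 − 0.31²) / 45600 × 1.23
    = 108 × 2.7 × 0.9039 / 45600 × 1.23
    = 0.00711 m = 7.11 mm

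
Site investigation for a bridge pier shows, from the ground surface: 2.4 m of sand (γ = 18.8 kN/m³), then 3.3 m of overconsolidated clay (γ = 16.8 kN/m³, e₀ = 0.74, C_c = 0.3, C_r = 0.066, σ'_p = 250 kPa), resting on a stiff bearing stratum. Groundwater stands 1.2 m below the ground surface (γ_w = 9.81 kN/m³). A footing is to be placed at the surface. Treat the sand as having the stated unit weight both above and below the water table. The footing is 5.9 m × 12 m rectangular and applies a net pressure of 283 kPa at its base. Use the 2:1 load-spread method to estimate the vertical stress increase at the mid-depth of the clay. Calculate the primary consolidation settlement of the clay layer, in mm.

S_c ≈ 72.5 mm

Mid-depth of clay below the ground surface: z = 2.4 + 3.3/2 = 4.05 m.
Total vertical stress at mid-clay: σ_v = 18.8×2.4 + 16.8×1.65 = 72.84 kPa.
Pore pressure: u = 9.81×(4.05 − 1.2) = 27.959 kPa.
Initial effective stress: σ'_0 = σ_v − u = 72.84 − 27.959 = 44.881 kPa.
Stress increase at mid-clay by the 2:1 spreading method:
Δσ = qBL/((B+z)(L+z)) = 283×5.9×12/((5.9+4.05)(12+4.05)) = 125.46 kPa
Final effective stress: σ'_f = 44.881 + 125.46 = 170.34 kPa.
σ'_f = 170.34 ≤ σ'_p = 250 kPa, so the clay remains overconsolidated and only the recompression index applies:
S_c = C_r·H/(1+e₀)·log₁₀(σ'_f/σ'_0) = 0.066×3.3/1.74×log₁₀(170.34/44.881)
    = 0.12518 × 0.57925 = 0.07251 m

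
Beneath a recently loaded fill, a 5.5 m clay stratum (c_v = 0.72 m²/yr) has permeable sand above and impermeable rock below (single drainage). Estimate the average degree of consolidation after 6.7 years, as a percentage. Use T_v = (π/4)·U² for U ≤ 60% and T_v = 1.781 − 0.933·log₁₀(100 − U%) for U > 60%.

Drainage path length: H_d = H = 5.5 m (single drainage).
T_v = c_v·t/H_d² = 0.72×6.7/5.5² = 0.15947.
T_v = 0.15947 corresponds to the U ≤ 60% branch:
U = √(4T_v/π) = 0.4506

U ≈ 45.1 %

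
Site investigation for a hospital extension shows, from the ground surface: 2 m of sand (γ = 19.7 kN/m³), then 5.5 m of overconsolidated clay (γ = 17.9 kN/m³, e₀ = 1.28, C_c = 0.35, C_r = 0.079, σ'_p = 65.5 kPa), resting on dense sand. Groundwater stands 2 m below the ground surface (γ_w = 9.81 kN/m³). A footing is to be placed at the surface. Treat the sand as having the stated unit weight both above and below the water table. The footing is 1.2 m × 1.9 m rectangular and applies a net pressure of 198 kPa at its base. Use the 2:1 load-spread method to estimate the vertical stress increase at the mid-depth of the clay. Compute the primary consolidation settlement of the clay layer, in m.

S_c ≈ 0.045 m

Mid-depth of clay below the ground surface: z = 2 + 5.5/2 = 4.75 m.
Total vertical stress at mid-clay: σ_v = 19.7×2 + 17.9×2.75 = 88.625 kPa.
Pore pressure: u = 9.81×(4.75 − 2) = 26.978 kPa.
Initial effective stress: σ'_0 = σ_v − u = 88.625 − 26.978 = 61.647 kPa.
Stress increase at mid-clay by the 2:1 spreading method:
Δσ = qBL/((B+z)(L+z)) = 198×1.2×1.9/((1.2+4.75)(1.9+4.75)) = 11.409 kPa
Final effective stress: σ'_f = 61.647 + 11.409 = 73.056 kPa.
σ'_f = 73.056 > σ'_p = 65.5 kPa, so the stress path crosses the preconsolidation pressure — recompression up to σ'_p, then virgin compression beyond:
S_c = H/(1+e₀)·[C_r·log₁₀(σ'_p/σ'_0) + C_c·log₁₀(σ'_f/σ'_p)]
    = 5.5/2.28 × [0.079×log₁₀(65.5/61.647) + 0.35×log₁₀(73.056/65.5)]
    = 2.4123 × [0.00208 + 0.016595] = 0.04505 m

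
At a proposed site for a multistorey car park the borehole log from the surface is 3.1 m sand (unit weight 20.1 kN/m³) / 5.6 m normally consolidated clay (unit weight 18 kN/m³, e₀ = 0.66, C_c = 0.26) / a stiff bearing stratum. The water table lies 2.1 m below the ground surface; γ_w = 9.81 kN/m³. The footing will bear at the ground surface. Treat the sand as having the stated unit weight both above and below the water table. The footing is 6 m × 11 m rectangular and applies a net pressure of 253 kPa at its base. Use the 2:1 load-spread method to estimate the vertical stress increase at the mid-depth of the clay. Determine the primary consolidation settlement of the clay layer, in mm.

S_c ≈ 283 mm

Mid-depth of clay below the ground surface: z = 3.1 + 5.6/2 = 5.9 m.
Total vertical stress at mid-clay: σ_v = 20.1×3.1 + 18×2.8 = 112.71 kPa.
Pore pressure: u = 9.81×(5.9 − 2.1) = 37.278 kPa.
Initial effective stress: σ'_0 = σ_v − u = 112.71 − 37.278 = 75.432 kPa.
Stress increase at mid-clay by the 2:1 spreading method:
Δσ = qBL/((B+z)(L+z)) = 253×6×11/((6+5.9)(11+5.9)) = 83.029 kPa
Final effective stress: σ'_f = σ'_0 + Δσ = 75.432 + 83.029 = 158.46 kPa.
Normally consolidated clay, so the full stress increment lies on the virgin compression line:
S_c = C_c·H/(1+e₀)·log₁₀(σ'_f/σ'_0) = 0.26×5.6/(1+0.66)×log₁₀(158.46/75.432)
    = 0.87711 × 0.32236 = 0.2827 m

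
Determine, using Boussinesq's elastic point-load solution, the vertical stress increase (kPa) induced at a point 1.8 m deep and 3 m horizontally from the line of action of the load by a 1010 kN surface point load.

Boussinesq vertical stress below a point load on an elastic half-space:
Δσ_z = 3P/(2πz²) · [1 + (r/z)²]^(−5/2)
r/z = 3/1.8 = 1.6667; [1+(r/z)²]^(−5/2) = 0.03605.
Δσ_z = 3×1010/(2π×1.8²) × 0.03605 = 148.84 × 0.03605 = 5.366 kPa

Δσ_z ≈ 5.37 kPa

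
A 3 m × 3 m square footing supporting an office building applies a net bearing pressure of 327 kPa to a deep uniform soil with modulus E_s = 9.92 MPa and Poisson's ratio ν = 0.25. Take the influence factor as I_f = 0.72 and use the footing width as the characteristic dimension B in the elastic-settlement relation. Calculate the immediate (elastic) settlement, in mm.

Immediate (elastic) settlement: S_e = q·B·(1−ν²)/E_s · I_f.
E_s = 9.92 MPa = 9920 kPa.
S_e = 327 × 3 × (1 − 0.25²) / 9920 × 0.72
    = 327 × 3 × 0.9375 / 9920 × 0.72
    = 0.06675 m = 66.75 mm

S_e ≈ 66.8 mm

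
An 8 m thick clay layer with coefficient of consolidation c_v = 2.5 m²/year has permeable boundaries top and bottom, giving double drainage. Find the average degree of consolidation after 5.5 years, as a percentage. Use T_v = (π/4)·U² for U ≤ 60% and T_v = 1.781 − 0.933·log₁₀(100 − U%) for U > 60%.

Drainage path length: H_d = H/2 = 4 m (double drainage).
T_v = c_v·t/H_d² = 2.5×5.5/4² = 0.85938.
T_v = 0.85938 corresponds to the U > 60% branch:
U = 1 − 10^((1.781 − T_v)/0.933)/100 = 0.9028

U ≈ 90.3 %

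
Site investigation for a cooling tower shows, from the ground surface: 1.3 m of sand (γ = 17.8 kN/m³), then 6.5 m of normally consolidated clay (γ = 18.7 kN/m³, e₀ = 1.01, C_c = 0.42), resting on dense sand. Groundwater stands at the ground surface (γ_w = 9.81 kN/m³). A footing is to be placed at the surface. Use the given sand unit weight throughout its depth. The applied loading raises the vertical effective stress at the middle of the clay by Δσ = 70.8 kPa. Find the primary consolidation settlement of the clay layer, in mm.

S_c ≈ 608 mm

Mid-depth of clay below the ground surface: z = 1.3 + 6.5/2 = 4.55 m.
Total vertical stress at mid-clay: σ_v = 17.8×1.3 + 18.7×3.25 = 83.915 kPa.
Pore pressure: u = 9.81×(4.55 − 0) = 44.636 kPa.
Initial effective stress: σ'_0 = σ_v − u = 83.915 − 44.636 = 39.279 kPa.
Final effective stress: σ'_f = σ'_0 + Δσ = 39.279 + 70.8 = 110.08 kPa.
Normally consolidated clay, so the full stress increment lies on the virgin compression line:
S_c = C_c·H/(1+e₀)·log₁₀(σ'_f/σ'_0) = 0.42×6.5/(1+1.01)×log₁₀(110.08/39.279)
    = 1.3582 × 0.44755 = 0.6079 m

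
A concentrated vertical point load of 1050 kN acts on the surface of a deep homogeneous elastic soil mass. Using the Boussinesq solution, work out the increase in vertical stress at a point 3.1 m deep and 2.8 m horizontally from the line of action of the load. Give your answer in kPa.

Boussinesq vertical stress below a point load on an elastic half-space:
Δσ_z = 3P/(2πz²) · [1 + (r/z)²]^(−5/2)
r/z = 2.8/3.1 = 0.90323; [1+(r/z)²]^(−5/2) = 0.22507.
Δσ_z = 3×1050/(2π×3.1²) × 0.22507 = 52.168 × 0.22507 = 11.74 kPa

Δσ_z ≈ 11.7 kPa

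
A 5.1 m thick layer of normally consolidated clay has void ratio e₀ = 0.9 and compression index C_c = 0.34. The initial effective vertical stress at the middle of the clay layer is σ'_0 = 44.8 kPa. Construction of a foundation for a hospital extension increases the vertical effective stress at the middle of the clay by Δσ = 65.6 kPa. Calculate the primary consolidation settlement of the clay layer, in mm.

S_c ≈ 357 mm

Final effective stress: σ'_f = σ'_0 + Δσ = 44.8 + 65.6 = 110.4 kPa.
Normally consolidated clay, so the full stress increment lies on the virgin compression line:
S_c = C_c·H/(1+e₀)·log₁₀(σ'_f/σ'_0) = 0.34×5.1/(1+0.9)×log₁₀(110.4/44.8)
    = 0.91263 × 0.39169 = 0.3575 m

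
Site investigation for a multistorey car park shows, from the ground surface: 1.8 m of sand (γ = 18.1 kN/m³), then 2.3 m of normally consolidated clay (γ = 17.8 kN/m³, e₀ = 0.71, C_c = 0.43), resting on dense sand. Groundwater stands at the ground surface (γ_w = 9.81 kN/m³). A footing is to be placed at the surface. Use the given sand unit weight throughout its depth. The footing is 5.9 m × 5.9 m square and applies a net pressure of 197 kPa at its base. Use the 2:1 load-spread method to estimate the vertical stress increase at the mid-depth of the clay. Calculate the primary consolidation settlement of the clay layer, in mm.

Mid-depth of clay below the ground surface: z = 1.8 + 2.3/2 = 2.95 m.
Total vertical stress at mid-clay: σ_v = 18.1×1.8 + 17.8×1.15 = 53.05 kPa.
Pore pressure: u = 9.81×(2.95 − 0) = 28.94 kPa.
Initial effective stress: σ'_0 = σ_v − u = 53.05 − 28.94 = 24.11 kPa.
Stress increase at mid-clay by the 2:1 spreading method:
Δσ = qBL/((B+z)(L+z)) = 197×5.9×5.9/((5.9+2.95)(5.9+2.95)) = 87.556 kPa
Final effective stress: σ'_f = σ'_0 + Δσ = 24.11 + 87.556 = 111.67 kPa.
Normally consolidated clay, so the full stress increment lies on the virgin compression line:
S_c = C_c·H/(1+e₀)·log₁₀(σ'_f/σ'_0) = 0.43×2.3/(1+0.71)×log₁₀(111.67/24.11)
    = 0.57836 × 0.66574 = 0.385 m

S_c ≈ 385 mm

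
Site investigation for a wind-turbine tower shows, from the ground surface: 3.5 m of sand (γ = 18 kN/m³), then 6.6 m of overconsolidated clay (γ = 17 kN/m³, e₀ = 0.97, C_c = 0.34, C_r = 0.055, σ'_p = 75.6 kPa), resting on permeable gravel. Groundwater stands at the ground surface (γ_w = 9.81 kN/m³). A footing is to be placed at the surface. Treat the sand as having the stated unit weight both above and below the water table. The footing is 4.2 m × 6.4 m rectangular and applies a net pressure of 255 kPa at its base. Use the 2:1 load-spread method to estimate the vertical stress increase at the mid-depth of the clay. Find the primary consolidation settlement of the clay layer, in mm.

Mid-depth of clay below the ground surface: z = 3.5 + 6.6/2 = 6.8 m.
Total vertical stress at mid-clay: σ_v = 18×3.5 + 17×3.3 = 119.1 kPa.
Pore pressure: u = 9.81×(6.8 − 0) = 66.708 kPa.
Initial effective stress: σ'_0 = σ_v − u = 119.1 − 66.708 = 52.392 kPa.
Stress increase at mid-clay by the 2:1 spreading method:
Δσ = qBL/((B+z)(L+z)) = 255×4.2×6.4/((4.2+6.8)(6.4+6.8)) = 47.207 kPa
Final effective stress: σ'_f = 52.392 + 47.207 = 99.599 kPa.
σ'_f = 99.599 > σ'_p = 75.6 kPa, so the stress path crosses the preconsolidation pressure — recompression up to σ'_p, then virgin compression beyond:
S_c = H/(1+e₀)·[C_r·log₁₀(σ'_p/σ'_0) + C_c·log₁₀(σ'_f/σ'_p)]
    = 6.6/1.97 × [0.055×log₁₀(75.6/52.392) + 0.34×log₁₀(99.599/75.6)]
    = 3.3503 × [0.0087591 + 0.040709] = 0.1657 m

S_c ≈ 166 mm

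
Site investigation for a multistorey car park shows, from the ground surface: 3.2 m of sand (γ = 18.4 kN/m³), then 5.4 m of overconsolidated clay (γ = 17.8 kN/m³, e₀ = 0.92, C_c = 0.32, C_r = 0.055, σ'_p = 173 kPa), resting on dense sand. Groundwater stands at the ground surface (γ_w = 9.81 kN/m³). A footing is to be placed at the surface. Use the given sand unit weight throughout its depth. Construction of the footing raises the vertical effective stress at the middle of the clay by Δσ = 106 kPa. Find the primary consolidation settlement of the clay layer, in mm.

S_c ≈ 77.3 mm

Mid-depth of clay below the ground surface: z = 3.2 + 5.4/2 = 5.9 m.
Total vertical stress at mid-clay: σ_v = 18.4×3.2 + 17.8×2.7 = 106.94 kPa.
Pore pressure: u = 9.81×(5.9 − 0) = 57.879 kPa.
Initial effective stress: σ'_0 = σ_v − u = 106.94 − 57.879 = 49.061 kPa.
Final effective stress: σ'_f = 49.061 + 106 = 155.06 kPa.
σ'_f = 155.06 ≤ σ'_p = 173 kPa, so the clay remains overconsolidated and only the recompression index applies:
S_c = C_r·H/(1+e₀)·log₁₀(σ'_f/σ'_0) = 0.055×5.4/1.92×log₁₀(155.06/49.061)
    = 0.15469 × 0.49976 = 0.07731 m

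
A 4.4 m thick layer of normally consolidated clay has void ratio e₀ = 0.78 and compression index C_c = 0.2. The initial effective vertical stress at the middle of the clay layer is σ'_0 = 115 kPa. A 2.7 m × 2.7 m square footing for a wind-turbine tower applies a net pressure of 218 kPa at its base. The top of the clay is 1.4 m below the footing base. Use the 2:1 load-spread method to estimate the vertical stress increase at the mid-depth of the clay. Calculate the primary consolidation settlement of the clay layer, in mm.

Mid-depth of clay below the footing base: z = 1.4 + 4.4/2 = 3.6 m.
Stress increase at mid-clay by the 2:1 spreading method:
Δσ = qBL/((B+z)(L+z)) = 218×2.7×2.7/((2.7+3.6)(2.7+3.6)) = 40.041 kPa
Final effective stress: σ'_f = σ'_0 + Δσ = 115 + 40.041 = 155.04 kPa.
Normally consolidated clay, so the full stress increment lies on the virgin compression line:
S_c = C_c·H/(1+e₀)·log₁₀(σ'_f/σ'_0) = 0.2×4.4/(1+0.78)×log₁₀(155.04/115)
    = 0.49438 × 0.12975 = 0.06415 m

S_c ≈ 64.1 mm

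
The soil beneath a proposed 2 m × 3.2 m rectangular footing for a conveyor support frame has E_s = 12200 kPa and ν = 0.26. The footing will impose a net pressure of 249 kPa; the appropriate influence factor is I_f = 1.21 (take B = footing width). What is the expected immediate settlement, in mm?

Immediate (elastic) settlement: S_e = q·B·(1−ν²)/E_s · I_f.
S_e = 249 × 2 × (1 − 0.26²) / 12200 × 1.21
    = 249 × 2 × 0.9324 / 12200 × 1.21
    = 0.04605 m = 46.05 mm

S_e ≈ 46.1 mm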